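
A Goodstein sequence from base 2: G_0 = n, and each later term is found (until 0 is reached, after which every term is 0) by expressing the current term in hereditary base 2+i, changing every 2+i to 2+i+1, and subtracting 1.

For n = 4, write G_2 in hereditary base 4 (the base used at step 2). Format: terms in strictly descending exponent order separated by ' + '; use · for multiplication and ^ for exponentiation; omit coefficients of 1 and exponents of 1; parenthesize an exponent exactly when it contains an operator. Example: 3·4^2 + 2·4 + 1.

base 2: 4 = 2^2; at 3: 3^3 = 27; next = 26
base 3: 26 = 2·3^2 + 2·3 + 2; at 4: 2·4^2 + 2·4 + 2 = 42; next = 41
base 4: 41 = 2·4^2 + 2·4 + 1; at 5: 2·5^2 + 2·5 + 1 = 61; next = 60

2·4^2 + 2·4 + 1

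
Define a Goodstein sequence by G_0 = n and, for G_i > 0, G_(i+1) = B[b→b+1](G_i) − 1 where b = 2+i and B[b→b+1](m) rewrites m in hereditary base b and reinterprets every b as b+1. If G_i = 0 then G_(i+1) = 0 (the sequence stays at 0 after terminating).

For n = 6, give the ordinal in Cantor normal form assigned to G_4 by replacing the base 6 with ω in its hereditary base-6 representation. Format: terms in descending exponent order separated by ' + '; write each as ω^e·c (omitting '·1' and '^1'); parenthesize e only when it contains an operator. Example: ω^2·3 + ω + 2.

base 2: 6 = 2^2 + 2; at 3: 3^3 + 3 = 30; next = 29
base 3: 29 = 3^3 + 2; at 4: 4^4 + 2 = 258; next = 257
base 4: 257 = 4^4 + 1; at 5: 5^5 + 1 = 3126; next = 3125
base 5: 3125 = 5^5; at 6: 6^6 = 46656; next = 46655
base 6: 46655 = 5·6^5 + 5·6^4 + 5·6^3 + 5·6^2 + 5·6 + 5; at 7: 5·7^5 + 5·7^4 + 5·7^3 + 5·7^2 + 5·7 + 5 = 98040; next = 98039

ω^5·5 + ω^4·5 + ω^3·5 + ω^2·5 + ω·5 + 5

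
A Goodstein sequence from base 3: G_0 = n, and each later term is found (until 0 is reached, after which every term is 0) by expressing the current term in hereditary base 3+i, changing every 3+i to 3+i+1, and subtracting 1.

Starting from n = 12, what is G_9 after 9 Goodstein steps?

87

step 0: 12 = 3^2 + 3; sub 4 for 3: 4^2 + 4; = 20; G_1 = 20−1 = 19
step 1: 19 = 4^2 + 3; sub 5 for 4: 5^2 + 3; = 28; G_2 = 28−1 = 27
step 2: 27 = 5^2 + 2; sub 6 for 5: 6^2 + 2; = 38; G_3 = 38−1 = 37
step 3: 37 = 6^2 + 1; sub 7 for 6: 7^2 + 1; = 50; G_4 = 50−1 = 49
step 4: 49 = 7^2; sub 8 for 7: 8^2; = 64; G_5 = 64−1 = 63
step 5: 63 = 7·8 + 7; sub 9 for 8: 7·9 + 7; = 70; G_6 = 70−1 = 69
step 6: 69 = 7·9 + 6; sub 10 for 9: 7·10 + 6; = 76; G_7 = 76−1 = 75
step 7: 75 = 7·10 + 5; sub 11 for 10: 7·11 + 5; = 82; G_8 = 82−1 = 81
step 8: 81 = 7·11 + 4; sub 12 for 11: 7·12 + 4; = 88; G_9 = 88−1 = 87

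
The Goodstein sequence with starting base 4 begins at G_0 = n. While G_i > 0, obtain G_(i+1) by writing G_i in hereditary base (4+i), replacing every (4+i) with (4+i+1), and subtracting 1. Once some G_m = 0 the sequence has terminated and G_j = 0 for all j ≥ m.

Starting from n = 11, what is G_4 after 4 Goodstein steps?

15

[0] 11 ≡ 2·4 + 3 (base 4). Lift 5: 13. −1: 12.
[1] 12 ≡ 2·5 + 2 (base 5). Lift 6: 14. −1: 13.
[2] 13 ≡ 2·6 + 1 (base 6). Lift 7: 15. −1: 14.
[3] 14 ≡ 2·7 (base 7). Lift 8: 16. −1: 15.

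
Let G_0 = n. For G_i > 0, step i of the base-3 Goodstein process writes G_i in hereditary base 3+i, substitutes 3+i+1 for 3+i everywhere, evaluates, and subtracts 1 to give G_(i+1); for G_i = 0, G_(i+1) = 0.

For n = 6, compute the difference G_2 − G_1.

i=0: 6 = 2·3 (b=3); 3→4: 2·4 = 8; 8−1 = 7
i=1: 7 = 4 + 3 (b=4); 4→5: 5 + 3 = 8; 8−1 = 7

0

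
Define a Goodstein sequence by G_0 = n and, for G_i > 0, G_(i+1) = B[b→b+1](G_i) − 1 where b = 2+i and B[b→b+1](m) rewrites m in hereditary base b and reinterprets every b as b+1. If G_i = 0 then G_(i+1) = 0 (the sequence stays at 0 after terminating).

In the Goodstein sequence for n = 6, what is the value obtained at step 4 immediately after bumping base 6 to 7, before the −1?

G_0=6  [base 2] 2^2 + 2  →[2↦3]→  3^3 + 3 = 30  −1 ⇒ G_1=29
G_1=29  [base 3] 3^3 + 2  →[3↦4]→  4^4 + 2 = 258  −1 ⇒ G_2=257
G_2=257  [base 4] 4^4 + 1  →[4↦5]→  5^5 + 1 = 3126  −1 ⇒ G_3=3125
G_3=3125  [base 5] 5^5  →[5↦6]→  6^6 = 46656  −1 ⇒ G_4=46655
G_4=46655  [base 6] 5·6^5 + 5·6^4 + 5·6^3 + 5·6^2 + 5·6 + 5  →[6↦7]→  5·7^5 + 5·7^4 + 5·7^3 + 5·7^2 + 5·7 + 5 = 98040  −1 ⇒ G_5=98039

98040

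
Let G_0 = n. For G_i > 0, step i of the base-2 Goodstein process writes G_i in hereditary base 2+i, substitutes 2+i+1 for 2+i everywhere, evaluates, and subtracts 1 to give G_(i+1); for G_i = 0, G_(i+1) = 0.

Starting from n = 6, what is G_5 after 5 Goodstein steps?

base 2: 6 = 2^2 + 2; at 3: 3^3 + 3 = 30; next = 29
base 3: 29 = 3^3 + 2; at 4: 4^4 + 2 = 258; next = 257
base 4: 257 = 4^4 + 1; at 5: 5^5 + 1 = 3126; next = 3125
base 5: 3125 = 5^5; at 6: 6^6 = 46656; next = 46655
base 6: 46655 = 5·6^5 + 5·6^4 + 5·6^3 + 5·6^2 + 5·6 + 5; at 7: 5·7^5 + 5·7^4 + 5·7^3 + 5·7^2 + 5·7 + 5 = 98040; next = 98039
base 7: 98039 = 5·7^5 + 5·7^4 + 5·7^3 + 5·7^2 + 5·7 + 4; at 8: 5·8^5 + 5·8^4 + 5·8^3 + 5·8^2 + 5·8 + 4 = 187244; next = 187243

98039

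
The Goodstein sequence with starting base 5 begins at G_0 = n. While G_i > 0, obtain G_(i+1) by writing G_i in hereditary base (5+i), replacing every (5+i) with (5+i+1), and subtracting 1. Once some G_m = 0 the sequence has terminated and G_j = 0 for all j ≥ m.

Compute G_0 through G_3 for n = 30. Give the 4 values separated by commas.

step 0: 30 = 5^2 + 5; sub 6 for 5: 6^2 + 6; = 42; G_1 = 42−1 = 41
step 1: 41 = 6^2 + 5; sub 7 for 6: 7^2 + 5; = 54; G_2 = 54−1 = 53
step 2: 53 = 7^2 + 4; sub 8 for 7: 8^2 + 4; = 68; G_3 = 68−1 = 67

30, 41, 53, 67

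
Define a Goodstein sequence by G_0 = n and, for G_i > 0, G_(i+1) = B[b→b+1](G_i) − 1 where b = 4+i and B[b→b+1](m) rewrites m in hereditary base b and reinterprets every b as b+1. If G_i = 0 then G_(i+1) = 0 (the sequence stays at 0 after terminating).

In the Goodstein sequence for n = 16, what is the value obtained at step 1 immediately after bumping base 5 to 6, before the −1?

[0] 16 ≡ 4^2 (base 4). Lift 5: 25. −1: 24.
[1] 24 ≡ 4·5 + 4 (base 5). Lift 6: 28. −1: 27.

28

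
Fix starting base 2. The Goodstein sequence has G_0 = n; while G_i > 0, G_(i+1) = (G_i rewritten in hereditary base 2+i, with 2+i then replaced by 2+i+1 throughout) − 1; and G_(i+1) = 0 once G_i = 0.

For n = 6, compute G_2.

257

G_0 = 6. HB_2(6) = 2^2 + 2. Bump = 30. G_1 = 29.
G_1 = 29. HB_3(29) = 3^3 + 2. Bump = 258. G_2 = 257.
G_2 = 257. HB_4(257) = 4^4 + 1. Bump = 3126. G_3 = 3125.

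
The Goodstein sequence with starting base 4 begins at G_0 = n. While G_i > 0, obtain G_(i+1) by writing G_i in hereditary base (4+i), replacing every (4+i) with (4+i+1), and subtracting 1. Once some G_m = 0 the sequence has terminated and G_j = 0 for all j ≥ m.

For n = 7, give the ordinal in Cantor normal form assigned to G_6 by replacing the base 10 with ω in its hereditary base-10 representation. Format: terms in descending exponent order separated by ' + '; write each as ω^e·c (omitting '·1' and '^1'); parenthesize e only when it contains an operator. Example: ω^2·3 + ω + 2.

i=0: 7 = 4 + 3 (b=4); 4→5: 5 + 3 = 8; 8−1 = 7
i=1: 7 = 5 + 2 (b=5); 5→6: 6 + 2 = 8; 8−1 = 7
i=2: 7 = 6 + 1 (b=6); 6→7: 7 + 1 = 8; 8−1 = 7
i=3: 7 = 7 (b=7); 7→8: 8 = 8; 8−1 = 7
i=4: 7 = 7 (b=8); 8→9: 7 = 7; 7−1 = 6
i=5: 6 = 6 (b=9); 9→10: 6 = 6; 6−1 = 5
i=6: 5 = 5 (b=10); 10→11: 5 = 5; 5−1 = 4

5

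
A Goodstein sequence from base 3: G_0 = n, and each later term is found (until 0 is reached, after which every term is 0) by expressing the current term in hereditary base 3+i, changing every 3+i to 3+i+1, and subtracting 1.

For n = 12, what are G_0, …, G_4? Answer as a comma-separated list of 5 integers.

12, 19, 27, 37, 49

G_0 = 12. HB_3(12) = 3^2 + 3. Bump = 20. G_1 = 19.
G_1 = 19. HB_4(19) = 4^2 + 3. Bump = 28. G_2 = 27.
G_2 = 27. HB_5(27) = 5^2 + 2. Bump = 38. G_3 = 37.
G_3 = 37. HB_6(37) = 6^2 + 1. Bump = 50. G_4 = 49.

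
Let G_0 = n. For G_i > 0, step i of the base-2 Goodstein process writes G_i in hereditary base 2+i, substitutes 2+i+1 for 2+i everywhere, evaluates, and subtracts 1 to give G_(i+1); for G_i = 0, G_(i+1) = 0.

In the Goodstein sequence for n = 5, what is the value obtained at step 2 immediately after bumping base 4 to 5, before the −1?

468

G_0=5  [base 2] 2^2 + 1  →[2↦3]→  3^3 + 1 = 28  −1 ⇒ G_1=27
G_1=27  [base 3] 3^3  →[3↦4]→  4^4 = 256  −1 ⇒ G_2=255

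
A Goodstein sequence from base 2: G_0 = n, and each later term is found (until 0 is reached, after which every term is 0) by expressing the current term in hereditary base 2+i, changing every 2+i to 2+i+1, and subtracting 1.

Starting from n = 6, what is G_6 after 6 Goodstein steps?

187243

base 2: 6 = 2^2 + 2; at 3: 3^3 + 3 = 30; next = 29
base 3: 29 = 3^3 + 2; at 4: 4^4 + 2 = 258; next = 257
base 4: 257 = 4^4 + 1; at 5: 5^5 + 1 = 3126; next = 3125
base 5: 3125 = 5^5; at 6: 6^6 = 46656; next = 46655
base 6: 46655 = 5·6^5 + 5·6^4 + 5·6^3 + 5·6^2 + 5·6 + 5; at 7: 5·7^5 + 5·7^4 + 5·7^3 + 5·7^2 + 5·7 + 5 = 98040; next = 98039
base 7: 98039 = 5·7^5 + 5·7^4 + 5·7^3 + 5·7^2 + 5·7 + 4; at 8: 5·8^5 + 5·8^4 + 5·8^3 + 5·8^2 + 5·8 + 4 = 187244; next = 187243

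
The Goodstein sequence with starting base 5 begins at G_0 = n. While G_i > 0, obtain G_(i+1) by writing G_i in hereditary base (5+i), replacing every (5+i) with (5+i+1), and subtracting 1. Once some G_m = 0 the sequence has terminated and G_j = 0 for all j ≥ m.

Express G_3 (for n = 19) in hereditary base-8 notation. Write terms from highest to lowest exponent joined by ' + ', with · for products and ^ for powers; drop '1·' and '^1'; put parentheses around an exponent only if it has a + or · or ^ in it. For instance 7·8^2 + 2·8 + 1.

3·8 + 1

[0] 19 ≡ 3·5 + 4 (base 5). Lift 6: 22. −1: 21.
[1] 21 ≡ 3·6 + 3 (base 6). Lift 7: 24. −1: 23.
[2] 23 ≡ 3·7 + 2 (base 7). Lift 8: 26. −1: 25.
[3] 25 ≡ 3·8 + 1 (base 8). Lift 9: 28. −1: 27.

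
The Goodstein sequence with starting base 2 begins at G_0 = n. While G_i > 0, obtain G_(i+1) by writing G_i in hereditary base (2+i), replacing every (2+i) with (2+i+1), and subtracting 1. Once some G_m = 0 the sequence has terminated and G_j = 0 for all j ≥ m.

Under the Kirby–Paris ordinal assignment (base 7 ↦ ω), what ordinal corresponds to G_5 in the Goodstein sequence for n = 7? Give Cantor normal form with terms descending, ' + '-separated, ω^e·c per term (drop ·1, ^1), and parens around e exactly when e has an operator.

ω^ω

G_0 = 7. HB_2(7) = 2^2 + 2 + 1. Bump = 31. G_1 = 30.
G_1 = 30. HB_3(30) = 3^3 + 3. Bump = 260. G_2 = 259.
G_2 = 259. HB_4(259) = 4^4 + 3. Bump = 3128. G_3 = 3127.
G_3 = 3127. HB_5(3127) = 5^5 + 2. Bump = 46658. G_4 = 46657.
G_4 = 46657. HB_6(46657) = 6^6 + 1. Bump = 823544. G_5 = 823543.
G_5 = 823543. HB_7(823543) = 7^7. Bump = 16777216. G_6 = 16777215.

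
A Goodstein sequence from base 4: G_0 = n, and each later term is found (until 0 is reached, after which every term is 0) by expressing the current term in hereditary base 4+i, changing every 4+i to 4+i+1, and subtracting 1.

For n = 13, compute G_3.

G_0 = 13. HB_4(13) = 3·4 + 1. Bump = 16. G_1 = 15.
G_1 = 15. HB_5(15) = 3·5. Bump = 18. G_2 = 17.
G_2 = 17. HB_6(17) = 2·6 + 5. Bump = 19. G_3 = 18.
G_3 = 18. HB_7(18) = 2·7 + 4. Bump = 20. G_4 = 19.

18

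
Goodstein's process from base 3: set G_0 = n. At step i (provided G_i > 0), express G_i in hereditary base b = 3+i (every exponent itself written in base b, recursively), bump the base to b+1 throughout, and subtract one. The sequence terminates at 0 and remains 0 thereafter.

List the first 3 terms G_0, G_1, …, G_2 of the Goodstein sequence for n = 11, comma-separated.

base 3: 11 = 3^2 + 2; at 4: 4^2 + 2 = 18; next = 17
base 4: 17 = 4^2 + 1; at 5: 5^2 + 1 = 26; next = 25

11, 17, 25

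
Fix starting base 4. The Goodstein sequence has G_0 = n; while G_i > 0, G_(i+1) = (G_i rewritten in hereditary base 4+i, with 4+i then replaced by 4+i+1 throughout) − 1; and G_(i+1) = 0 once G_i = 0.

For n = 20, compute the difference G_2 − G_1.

10

G_0=20  [base 4] 4^2 + 4  →[4↦5]→  5^2 + 5 = 30  −1 ⇒ G_1=29
G_1=29  [base 5] 5^2 + 4  →[5↦6]→  6^2 + 4 = 40  −1 ⇒ G_2=39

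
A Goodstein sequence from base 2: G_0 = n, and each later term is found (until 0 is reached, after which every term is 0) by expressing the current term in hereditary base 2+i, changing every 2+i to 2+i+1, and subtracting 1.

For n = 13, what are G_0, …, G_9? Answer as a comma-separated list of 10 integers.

13 —HB2→ 2^(2 + 1) + 2^2 + 1 —bump→ 3^(3 + 1) + 3^3 + 1 = 109 —(−1)→ 108
108 —HB3→ 3^(3 + 1) + 3^3 —bump→ 4^(4 + 1) + 4^4 = 1280 —(−1)→ 1279
1279 —HB4→ 4^(4 + 1) + 3·4^3 + 3·4^2 + 3·4 + 3 —bump→ 5^(5 + 1) + 3·5^3 + 3·5^2 + 3·5 + 3 = 16093 —(−1)→ 16092
16092 —HB5→ 5^(5 + 1) + 3·5^3 + 3·5^2 + 3·5 + 2 —bump→ 6^(6 + 1) + 3·6^3 + 3·6^2 + 3·6 + 2 = 280712 —(−1)→ 280711
280711 —HB6→ 6^(6 + 1) + 3·6^3 + 3·6^2 + 3·6 + 1 —bump→ 7^(7 + 1) + 3·7^3 + 3·7^2 + 3·7 + 1 = 5765999 —(−1)→ 5765998
5765998 —HB7→ 7^(7 + 1) + 3·7^3 + 3·7^2 + 3·7 —bump→ 8^(8 + 1) + 3·8^3 + 3·8^2 + 3·8 = 134219480 —(−1)→ 134219479
134219479 —HB8→ 8^(8 + 1) + 3·8^3 + 3·8^2 + 2·8 + 7 —bump→ 9^(9 + 1) + 3·9^3 + 3·9^2 + 2·9 + 7 = 3486786856 —(−1)→ 3486786855
3486786855 —HB9→ 9^(9 + 1) + 3·9^3 + 3·9^2 + 2·9 + 6 —bump→ 10^(10 + 1) + 3·10^3 + 3·10^2 + 2·10 + 6 = 100000003326 —(−1)→ 100000003325
100000003325 —HB10→ 10^(10 + 1) + 3·10^3 + 3·10^2 + 2·10 + 5 —bump→ 11^(11 + 1) + 3·11^3 + 3·11^2 + 2·11 + 5 = 3138428381104 —(−1)→ 3138428381103

13, 108, 1279, 16092, 280711, 5765998, 134219479, 3486786855, 100000003325, 3138428381103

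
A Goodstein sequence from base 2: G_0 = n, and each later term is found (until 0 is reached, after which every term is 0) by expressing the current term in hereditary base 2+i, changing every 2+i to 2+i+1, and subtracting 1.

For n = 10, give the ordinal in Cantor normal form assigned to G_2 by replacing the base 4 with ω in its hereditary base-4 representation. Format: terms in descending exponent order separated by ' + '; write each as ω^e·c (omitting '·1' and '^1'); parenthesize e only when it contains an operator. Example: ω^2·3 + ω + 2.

(0) 10|_2 = 2^(2 + 1) + 2 ↦ 3^(3 + 1) + 3|_3 = 84 ⇒ 83
(1) 83|_3 = 3^(3 + 1) + 2 ↦ 4^(4 + 1) + 2|_4 = 1026 ⇒ 1025
(2) 1025|_4 = 4^(4 + 1) + 1 ↦ 5^(5 + 1) + 1|_5 = 15626 ⇒ 15625

ω^(ω + 1) + 1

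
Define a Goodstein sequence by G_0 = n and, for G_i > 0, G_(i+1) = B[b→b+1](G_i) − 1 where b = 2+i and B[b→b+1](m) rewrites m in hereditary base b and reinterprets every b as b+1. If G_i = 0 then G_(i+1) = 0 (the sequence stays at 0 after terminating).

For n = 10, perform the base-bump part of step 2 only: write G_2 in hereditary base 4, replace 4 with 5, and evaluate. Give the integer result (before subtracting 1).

base 2: 10 = 2^(2 + 1) + 2; at 3: 3^(3 + 1) + 3 = 84; next = 83
base 3: 83 = 3^(3 + 1) + 2; at 4: 4^(4 + 1) + 2 = 1026; next = 1025
base 4: 1025 = 4^(4 + 1) + 1; at 5: 5^(5 + 1) + 1 = 15626; next = 15625

15626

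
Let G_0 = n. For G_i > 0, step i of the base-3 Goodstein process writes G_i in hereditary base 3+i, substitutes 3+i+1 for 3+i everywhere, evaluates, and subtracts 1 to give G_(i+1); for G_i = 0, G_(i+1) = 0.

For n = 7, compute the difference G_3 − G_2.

(0) 7|_3 = 2·3 + 1 ↦ 2·4 + 1|_4 = 9 ⇒ 8
(1) 8|_4 = 2·4 ↦ 2·5|_5 = 10 ⇒ 9
(2) 9|_5 = 5 + 4 ↦ 6 + 4|_6 = 10 ⇒ 9

0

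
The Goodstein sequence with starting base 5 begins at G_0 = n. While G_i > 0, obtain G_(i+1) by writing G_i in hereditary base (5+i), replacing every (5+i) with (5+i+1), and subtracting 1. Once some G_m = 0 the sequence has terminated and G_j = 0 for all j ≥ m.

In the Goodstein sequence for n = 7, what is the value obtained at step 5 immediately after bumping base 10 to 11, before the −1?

5

[0] 7 ≡ 5 + 2 (base 5). Lift 6: 8. −1: 7.
[1] 7 ≡ 6 + 1 (base 6). Lift 7: 8. −1: 7.
[2] 7 ≡ 7 (base 7). Lift 8: 8. −1: 7.
[3] 7 ≡ 7 (base 8). Lift 9: 7. −1: 6.
[4] 6 ≡ 6 (base 9). Lift 10: 6. −1: 5.
[5] 5 ≡ 5 (base 10). Lift 11: 5. −1: 4.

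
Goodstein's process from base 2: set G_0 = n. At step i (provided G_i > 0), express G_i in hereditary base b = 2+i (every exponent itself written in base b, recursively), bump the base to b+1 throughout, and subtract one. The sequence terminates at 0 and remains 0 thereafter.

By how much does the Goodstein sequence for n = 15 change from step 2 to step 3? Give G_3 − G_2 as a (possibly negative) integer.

17469

step 0: 15 = 2^(2 + 1) + 2^2 + 2 + 1; sub 3 for 2: 3^(3 + 1) + 3^3 + 3 + 1; = 112; G_1 = 112−1 = 111
step 1: 111 = 3^(3 + 1) + 3^3 + 3; sub 4 for 3: 4^(4 + 1) + 4^4 + 4; = 1284; G_2 = 1284−1 = 1283
step 2: 1283 = 4^(4 + 1) + 4^4 + 3; sub 5 for 4: 5^(5 + 1) + 5^5 + 3; = 18753; G_3 = 18753−1 = 18752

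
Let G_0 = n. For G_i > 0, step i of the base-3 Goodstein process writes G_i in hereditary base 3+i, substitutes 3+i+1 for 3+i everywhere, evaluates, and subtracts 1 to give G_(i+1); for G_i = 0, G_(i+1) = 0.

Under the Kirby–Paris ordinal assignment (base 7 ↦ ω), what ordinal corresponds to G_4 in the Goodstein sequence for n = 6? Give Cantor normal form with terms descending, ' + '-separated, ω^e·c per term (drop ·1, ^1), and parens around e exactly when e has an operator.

step 0: 6 = 2·3; sub 4 for 3: 2·4; = 8; G_1 = 8−1 = 7
step 1: 7 = 4 + 3; sub 5 for 4: 5 + 3; = 8; G_2 = 8−1 = 7
step 2: 7 = 5 + 2; sub 6 for 5: 6 + 2; = 8; G_3 = 8−1 = 7
step 3: 7 = 6 + 1; sub 7 for 6: 7 + 1; = 8; G_4 = 8−1 = 7

ω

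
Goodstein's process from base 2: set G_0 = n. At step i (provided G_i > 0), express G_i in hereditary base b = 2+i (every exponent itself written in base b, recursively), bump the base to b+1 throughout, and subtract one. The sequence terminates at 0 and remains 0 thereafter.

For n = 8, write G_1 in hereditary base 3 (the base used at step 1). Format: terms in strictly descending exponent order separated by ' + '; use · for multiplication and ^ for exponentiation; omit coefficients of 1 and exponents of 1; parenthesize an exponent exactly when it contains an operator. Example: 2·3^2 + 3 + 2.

[0] 8 ≡ 2^(2 + 1) (base 2). Lift 3: 81. −1: 80.
[1] 80 ≡ 2·3^3 + 2·3^2 + 2·3 + 2 (base 3). Lift 4: 554. −1: 553.

2·3^3 + 2·3^2 + 2·3 + 2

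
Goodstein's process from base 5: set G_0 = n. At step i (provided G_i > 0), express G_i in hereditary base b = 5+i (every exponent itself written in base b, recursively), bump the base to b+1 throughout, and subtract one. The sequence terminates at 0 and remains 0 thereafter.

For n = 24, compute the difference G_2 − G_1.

3

i=0: 24 = 4·5 + 4 (b=5); 5→6: 4·6 + 4 = 28; 28−1 = 27
i=1: 27 = 4·6 + 3 (b=6); 6→7: 4·7 + 3 = 31; 31−1 = 30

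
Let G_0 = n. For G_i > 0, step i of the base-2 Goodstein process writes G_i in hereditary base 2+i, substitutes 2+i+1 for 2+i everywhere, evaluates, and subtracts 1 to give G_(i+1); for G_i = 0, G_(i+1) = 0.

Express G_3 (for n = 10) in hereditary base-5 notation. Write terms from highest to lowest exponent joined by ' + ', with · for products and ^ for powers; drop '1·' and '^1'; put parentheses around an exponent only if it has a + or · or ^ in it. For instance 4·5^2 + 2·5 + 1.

5^(5 + 1)

base 2: 10 = 2^(2 + 1) + 2; at 3: 3^(3 + 1) + 3 = 84; next = 83
base 3: 83 = 3^(3 + 1) + 2; at 4: 4^(4 + 1) + 2 = 1026; next = 1025
base 4: 1025 = 4^(4 + 1) + 1; at 5: 5^(5 + 1) + 1 = 15626; next = 15625
base 5: 15625 = 5^(5 + 1); at 6: 6^(6 + 1) = 279936; next = 279935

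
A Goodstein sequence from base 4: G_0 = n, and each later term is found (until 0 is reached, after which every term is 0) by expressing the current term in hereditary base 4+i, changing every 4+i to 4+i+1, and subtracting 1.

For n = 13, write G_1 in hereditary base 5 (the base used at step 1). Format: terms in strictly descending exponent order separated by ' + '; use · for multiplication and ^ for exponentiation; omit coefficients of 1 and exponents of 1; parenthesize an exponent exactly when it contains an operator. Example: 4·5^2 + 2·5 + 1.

3·5

base 4: 13 = 3·4 + 1; at 5: 3·5 + 1 = 16; next = 15
base 5: 15 = 3·5; at 6: 3·6 = 18; next = 17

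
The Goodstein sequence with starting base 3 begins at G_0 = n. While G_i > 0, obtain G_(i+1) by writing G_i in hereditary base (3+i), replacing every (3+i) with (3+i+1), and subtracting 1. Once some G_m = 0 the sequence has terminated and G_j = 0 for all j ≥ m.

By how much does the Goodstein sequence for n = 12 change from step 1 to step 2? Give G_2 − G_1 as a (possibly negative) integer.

[0] 12 ≡ 3^2 + 3 (base 3). Lift 4: 20. −1: 19.
[1] 19 ≡ 4^2 + 3 (base 4). Lift 5: 28. −1: 27.

8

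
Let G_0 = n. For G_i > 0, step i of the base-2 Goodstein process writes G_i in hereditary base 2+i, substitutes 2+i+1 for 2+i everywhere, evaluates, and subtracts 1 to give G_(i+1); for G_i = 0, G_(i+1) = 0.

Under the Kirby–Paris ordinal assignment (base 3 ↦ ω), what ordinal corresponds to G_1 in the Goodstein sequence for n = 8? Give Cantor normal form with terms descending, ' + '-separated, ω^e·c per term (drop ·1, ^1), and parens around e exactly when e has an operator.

step 0: 8 = 2^(2 + 1); sub 3 for 2: 3^(3 + 1); = 81; G_1 = 81−1 = 80
step 1: 80 = 2·3^3 + 2·3^2 + 2·3 + 2; sub 4 for 3: 2·4^4 + 2·4^2 + 2·4 + 2; = 554; G_2 = 554−1 = 553

ω^ω·2 + ω^2·2 + ω·2 + 2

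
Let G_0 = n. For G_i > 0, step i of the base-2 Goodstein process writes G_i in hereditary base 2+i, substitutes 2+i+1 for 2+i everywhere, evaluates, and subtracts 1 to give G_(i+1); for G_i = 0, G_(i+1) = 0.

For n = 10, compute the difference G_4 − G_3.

264310

step 0: 10 = 2^(2 + 1) + 2; sub 3 for 2: 3^(3 + 1) + 3; = 84; G_1 = 84−1 = 83
step 1: 83 = 3^(3 + 1) + 2; sub 4 for 3: 4^(4 + 1) + 2; = 1026; G_2 = 1026−1 = 1025
step 2: 1025 = 4^(4 + 1) + 1; sub 5 for 4: 5^(5 + 1) + 1; = 15626; G_3 = 15626−1 = 15625
step 3: 15625 = 5^(5 + 1); sub 6 for 5: 6^(6 + 1); = 279936; G_4 = 279936−1 = 279935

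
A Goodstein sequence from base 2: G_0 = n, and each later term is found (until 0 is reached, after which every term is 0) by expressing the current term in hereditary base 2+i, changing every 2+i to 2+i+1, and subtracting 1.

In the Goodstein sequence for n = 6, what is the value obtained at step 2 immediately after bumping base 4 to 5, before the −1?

3126

base 2: 6 = 2^2 + 2; at 3: 3^3 + 3 = 30; next = 29
base 3: 29 = 3^3 + 2; at 4: 4^4 + 2 = 258; next = 257
base 4: 257 = 4^4 + 1; at 5: 5^5 + 1 = 3126; next = 3125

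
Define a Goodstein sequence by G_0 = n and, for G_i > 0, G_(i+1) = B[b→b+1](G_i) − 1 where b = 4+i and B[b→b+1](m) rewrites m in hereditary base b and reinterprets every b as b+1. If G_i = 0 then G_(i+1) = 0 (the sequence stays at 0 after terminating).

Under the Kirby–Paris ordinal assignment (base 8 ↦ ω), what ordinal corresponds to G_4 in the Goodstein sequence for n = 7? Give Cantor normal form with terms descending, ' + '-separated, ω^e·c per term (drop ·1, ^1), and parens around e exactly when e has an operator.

7

7 —HB4→ 4 + 3 —bump→ 5 + 3 = 8 —(−1)→ 7
7 —HB5→ 5 + 2 —bump→ 6 + 2 = 8 —(−1)→ 7
7 —HB6→ 6 + 1 —bump→ 7 + 1 = 8 —(−1)→ 7
7 —HB7→ 7 —bump→ 8 = 8 —(−1)→ 7
7 —HB8→ 7 —bump→ 7 = 7 —(−1)→ 6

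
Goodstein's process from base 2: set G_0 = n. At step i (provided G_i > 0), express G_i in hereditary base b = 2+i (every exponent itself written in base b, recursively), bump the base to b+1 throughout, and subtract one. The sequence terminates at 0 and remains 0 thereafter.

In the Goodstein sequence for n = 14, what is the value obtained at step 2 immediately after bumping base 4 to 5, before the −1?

i=0: 14 = 2^(2 + 1) + 2^2 + 2 (b=2); 2→3: 3^(3 + 1) + 3^3 + 3 = 111; 111−1 = 110
i=1: 110 = 3^(3 + 1) + 3^3 + 2 (b=3); 3→4: 4^(4 + 1) + 4^4 + 2 = 1282; 1282−1 = 1281
i=2: 1281 = 4^(4 + 1) + 4^4 + 1 (b=4); 4→5: 5^(5 + 1) + 5^5 + 1 = 18751; 18751−1 = 18750

18751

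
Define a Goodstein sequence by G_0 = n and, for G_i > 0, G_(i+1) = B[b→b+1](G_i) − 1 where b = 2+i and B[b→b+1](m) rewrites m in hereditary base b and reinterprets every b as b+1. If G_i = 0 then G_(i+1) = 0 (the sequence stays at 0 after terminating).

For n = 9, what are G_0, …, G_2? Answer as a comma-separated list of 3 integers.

G_0 = 9. HB_2(9) = 2^(2 + 1) + 1. Bump = 82. G_1 = 81.
G_1 = 81. HB_3(81) = 3^(3 + 1). Bump = 1024. G_2 = 1023.

9, 81, 1023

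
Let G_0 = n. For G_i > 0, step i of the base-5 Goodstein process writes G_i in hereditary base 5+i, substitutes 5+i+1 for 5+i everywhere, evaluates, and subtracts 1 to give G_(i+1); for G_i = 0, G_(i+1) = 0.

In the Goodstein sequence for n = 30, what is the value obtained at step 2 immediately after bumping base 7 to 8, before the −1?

30 —HB5→ 5^2 + 5 —bump→ 6^2 + 6 = 42 —(−1)→ 41
41 —HB6→ 6^2 + 5 —bump→ 7^2 + 5 = 54 —(−1)→ 53

68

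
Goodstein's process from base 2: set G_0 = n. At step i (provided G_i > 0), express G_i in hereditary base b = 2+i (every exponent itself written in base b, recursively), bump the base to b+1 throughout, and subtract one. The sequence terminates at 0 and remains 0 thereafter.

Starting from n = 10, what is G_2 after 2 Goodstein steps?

1025

[0] 10 ≡ 2^(2 + 1) + 2 (base 2). Lift 3: 84. −1: 83.
[1] 83 ≡ 3^(3 + 1) + 2 (base 3). Lift 4: 1026. −1: 1025.
[2] 1025 ≡ 4^(4 + 1) + 1 (base 4). Lift 5: 15626. −1: 15625.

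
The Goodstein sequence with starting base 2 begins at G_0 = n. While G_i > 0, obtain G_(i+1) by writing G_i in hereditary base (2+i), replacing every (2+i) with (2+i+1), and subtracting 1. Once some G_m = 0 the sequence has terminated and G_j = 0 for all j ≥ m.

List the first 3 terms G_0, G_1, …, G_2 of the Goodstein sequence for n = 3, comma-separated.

3, 3, 3

3 —HB2→ 2 + 1 —bump→ 3 + 1 = 4 —(−1)→ 3
3 —HB3→ 3 —bump→ 4 = 4 —(−1)→ 3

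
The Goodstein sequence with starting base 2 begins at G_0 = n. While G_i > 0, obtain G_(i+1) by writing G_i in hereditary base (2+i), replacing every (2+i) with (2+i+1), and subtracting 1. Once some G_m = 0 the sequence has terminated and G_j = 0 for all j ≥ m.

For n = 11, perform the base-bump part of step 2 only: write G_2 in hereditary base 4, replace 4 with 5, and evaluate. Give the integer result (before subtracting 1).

15628

step 0: 11 = 2^(2 + 1) + 2 + 1; sub 3 for 2: 3^(3 + 1) + 3 + 1; = 85; G_1 = 85−1 = 84
step 1: 84 = 3^(3 + 1) + 3; sub 4 for 3: 4^(4 + 1) + 4; = 1028; G_2 = 1028−1 = 1027
step 2: 1027 = 4^(4 + 1) + 3; sub 5 for 4: 5^(5 + 1) + 3; = 15628; G_3 = 15628−1 = 15627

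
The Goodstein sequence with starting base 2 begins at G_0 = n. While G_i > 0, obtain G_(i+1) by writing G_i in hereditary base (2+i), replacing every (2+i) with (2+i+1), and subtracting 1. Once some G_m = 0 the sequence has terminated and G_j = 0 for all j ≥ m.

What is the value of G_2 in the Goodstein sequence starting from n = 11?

[0] 11 ≡ 2^(2 + 1) + 2 + 1 (base 2). Lift 3: 85. −1: 84.
[1] 84 ≡ 3^(3 + 1) + 3 (base 3). Lift 4: 1028. −1: 1027.
[2] 1027 ≡ 4^(4 + 1) + 3 (base 4). Lift 5: 15628. −1: 15627.

1027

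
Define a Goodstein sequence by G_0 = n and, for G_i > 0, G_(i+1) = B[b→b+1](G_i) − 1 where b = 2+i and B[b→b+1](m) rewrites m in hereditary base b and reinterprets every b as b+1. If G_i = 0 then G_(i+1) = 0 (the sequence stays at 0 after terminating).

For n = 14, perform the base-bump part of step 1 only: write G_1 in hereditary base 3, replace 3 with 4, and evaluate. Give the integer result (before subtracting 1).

1282

base 2: 14 = 2^(2 + 1) + 2^2 + 2; at 3: 3^(3 + 1) + 3^3 + 3 = 111; next = 110
base 3: 110 = 3^(3 + 1) + 3^3 + 2; at 4: 4^(4 + 1) + 4^4 + 2 = 1282; next = 1281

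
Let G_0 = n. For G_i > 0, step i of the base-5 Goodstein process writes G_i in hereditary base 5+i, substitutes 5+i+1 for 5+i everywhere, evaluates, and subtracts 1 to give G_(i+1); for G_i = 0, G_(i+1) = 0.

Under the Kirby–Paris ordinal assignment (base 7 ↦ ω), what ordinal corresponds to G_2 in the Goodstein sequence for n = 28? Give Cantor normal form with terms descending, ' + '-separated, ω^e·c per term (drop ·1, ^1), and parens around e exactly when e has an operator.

ω^2 + 1

step 0: 28 = 5^2 + 3; sub 6 for 5: 6^2 + 3; = 39; G_1 = 39−1 = 38
step 1: 38 = 6^2 + 2; sub 7 for 6: 7^2 + 2; = 51; G_2 = 51−1 = 50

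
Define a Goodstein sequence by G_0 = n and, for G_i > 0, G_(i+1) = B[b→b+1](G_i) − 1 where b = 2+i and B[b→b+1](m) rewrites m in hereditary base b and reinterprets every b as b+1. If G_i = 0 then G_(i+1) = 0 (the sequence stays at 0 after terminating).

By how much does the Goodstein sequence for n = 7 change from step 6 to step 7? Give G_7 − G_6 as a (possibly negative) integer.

20888664

i=0: 7 = 2^2 + 2 + 1 (b=2); 2→3: 3^3 + 3 + 1 = 31; 31−1 = 30
i=1: 30 = 3^3 + 3 (b=3); 3→4: 4^4 + 4 = 260; 260−1 = 259
i=2: 259 = 4^4 + 3 (b=4); 4→5: 5^5 + 3 = 3128; 3128−1 = 3127
i=3: 3127 = 5^5 + 2 (b=5); 5→6: 6^6 + 2 = 46658; 46658−1 = 46657
i=4: 46657 = 6^6 + 1 (b=6); 6→7: 7^7 + 1 = 823544; 823544−1 = 823543
i=5: 823543 = 7^7 (b=7); 7→8: 8^8 = 16777216; 16777216−1 = 16777215
i=6: 16777215 = 7·8^7 + 7·8^6 + 7·8^5 + 7·8^4 + 7·8^3 + 7·8^2 + 7·8 + 7 (b=8); 8→9: 7·9^7 + 7·9^6 + 7·9^5 + 7·9^4 + 7·9^3 + 7·9^2 + 7·9 + 7 = 37665880; 37665880−1 = 37665879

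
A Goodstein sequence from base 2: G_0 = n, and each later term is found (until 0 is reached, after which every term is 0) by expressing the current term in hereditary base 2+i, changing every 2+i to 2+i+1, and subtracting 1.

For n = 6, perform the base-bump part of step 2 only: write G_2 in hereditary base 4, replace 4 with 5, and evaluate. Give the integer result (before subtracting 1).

i=0: 6 = 2^2 + 2 (b=2); 2→3: 3^3 + 3 = 30; 30−1 = 29
i=1: 29 = 3^3 + 2 (b=3); 3→4: 4^4 + 2 = 258; 258−1 = 257
i=2: 257 = 4^4 + 1 (b=4); 4→5: 5^5 + 1 = 3126; 3126−1 = 3125

3126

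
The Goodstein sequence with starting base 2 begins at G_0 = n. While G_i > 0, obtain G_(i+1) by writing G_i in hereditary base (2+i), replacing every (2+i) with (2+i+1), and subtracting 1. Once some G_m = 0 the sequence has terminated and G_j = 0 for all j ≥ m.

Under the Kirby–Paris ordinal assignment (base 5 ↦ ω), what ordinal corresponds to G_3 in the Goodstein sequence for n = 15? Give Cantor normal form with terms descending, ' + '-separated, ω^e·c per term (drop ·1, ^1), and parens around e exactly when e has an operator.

ω^(ω + 1) + ω^ω + 2

step 0: 15 = 2^(2 + 1) + 2^2 + 2 + 1; sub 3 for 2: 3^(3 + 1) + 3^3 + 3 + 1; = 112; G_1 = 112−1 = 111
step 1: 111 = 3^(3 + 1) + 3^3 + 3; sub 4 for 3: 4^(4 + 1) + 4^4 + 4; = 1284; G_2 = 1284−1 = 1283
step 2: 1283 = 4^(4 + 1) + 4^4 + 3; sub 5 for 4: 5^(5 + 1) + 5^5 + 3; = 18753; G_3 = 18753−1 = 18752
step 3: 18752 = 5^(5 + 1) + 5^5 + 2; sub 6 for 5: 6^(6 + 1) + 6^6 + 2; = 326594; G_4 = 326594−1 = 326593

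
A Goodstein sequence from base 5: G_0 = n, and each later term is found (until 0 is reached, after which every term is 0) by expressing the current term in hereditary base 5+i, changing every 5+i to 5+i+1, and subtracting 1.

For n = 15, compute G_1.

G_0=15  [base 5] 3·5  →[5↦6]→  3·6 = 18  −1 ⇒ G_1=17
G_1=17  [base 6] 2·6 + 5  →[6↦7]→  2·7 + 5 = 19  −1 ⇒ G_2=18

17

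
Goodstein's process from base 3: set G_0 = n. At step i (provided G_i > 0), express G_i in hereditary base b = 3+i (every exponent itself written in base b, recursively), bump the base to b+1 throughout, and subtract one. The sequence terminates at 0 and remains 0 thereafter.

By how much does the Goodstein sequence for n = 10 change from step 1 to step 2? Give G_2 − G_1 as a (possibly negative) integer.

[0] 10 ≡ 3^2 + 1 (base 3). Lift 4: 17. −1: 16.
[1] 16 ≡ 4^2 (base 4). Lift 5: 25. −1: 24.

8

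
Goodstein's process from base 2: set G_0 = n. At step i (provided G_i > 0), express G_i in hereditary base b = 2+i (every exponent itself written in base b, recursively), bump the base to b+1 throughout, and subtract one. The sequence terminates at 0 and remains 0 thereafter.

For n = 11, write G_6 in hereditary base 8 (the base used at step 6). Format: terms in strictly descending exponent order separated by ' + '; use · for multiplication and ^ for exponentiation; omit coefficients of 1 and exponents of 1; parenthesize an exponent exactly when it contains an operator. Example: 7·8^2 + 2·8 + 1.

step 0: 11 = 2^(2 + 1) + 2 + 1; sub 3 for 2: 3^(3 + 1) + 3 + 1; = 85; G_1 = 85−1 = 84
step 1: 84 = 3^(3 + 1) + 3; sub 4 for 3: 4^(4 + 1) + 4; = 1028; G_2 = 1028−1 = 1027
step 2: 1027 = 4^(4 + 1) + 3; sub 5 for 4: 5^(5 + 1) + 3; = 15628; G_3 = 15628−1 = 15627
step 3: 15627 = 5^(5 + 1) + 2; sub 6 for 5: 6^(6 + 1) + 2; = 279938; G_4 = 279938−1 = 279937
step 4: 279937 = 6^(6 + 1) + 1; sub 7 for 6: 7^(7 + 1) + 1; = 5764802; G_5 = 5764802−1 = 5764801
step 5: 5764801 = 7^(7 + 1); sub 8 for 7: 8^(8 + 1); = 134217728; G_6 = 134217728−1 = 134217727

7·8^8 + 7·8^7 + 7·8^6 + 7·8^5 + 7·8^4 + 7·8^3 + 7·8^2 + 7·8 + 7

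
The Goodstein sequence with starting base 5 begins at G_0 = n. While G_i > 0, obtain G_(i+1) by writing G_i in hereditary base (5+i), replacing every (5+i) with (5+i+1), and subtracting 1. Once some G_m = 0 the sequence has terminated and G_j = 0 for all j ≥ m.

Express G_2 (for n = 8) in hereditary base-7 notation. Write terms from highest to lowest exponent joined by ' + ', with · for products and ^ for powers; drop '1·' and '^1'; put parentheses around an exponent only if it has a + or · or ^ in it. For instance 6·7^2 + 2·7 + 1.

7 + 1

step 0: 8 = 5 + 3; sub 6 for 5: 6 + 3; = 9; G_1 = 9−1 = 8
step 1: 8 = 6 + 2; sub 7 for 6: 7 + 2; = 9; G_2 = 9−1 = 8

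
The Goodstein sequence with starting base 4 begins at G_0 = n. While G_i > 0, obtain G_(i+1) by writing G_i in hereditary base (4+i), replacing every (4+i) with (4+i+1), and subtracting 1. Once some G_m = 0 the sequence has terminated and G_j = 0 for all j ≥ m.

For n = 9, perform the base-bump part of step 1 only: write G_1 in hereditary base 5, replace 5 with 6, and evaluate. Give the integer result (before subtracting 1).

step 0: 9 = 2·4 + 1; sub 5 for 4: 2·5 + 1; = 11; G_1 = 11−1 = 10
step 1: 10 = 2·5; sub 6 for 5: 2·6; = 12; G_2 = 12−1 = 11

12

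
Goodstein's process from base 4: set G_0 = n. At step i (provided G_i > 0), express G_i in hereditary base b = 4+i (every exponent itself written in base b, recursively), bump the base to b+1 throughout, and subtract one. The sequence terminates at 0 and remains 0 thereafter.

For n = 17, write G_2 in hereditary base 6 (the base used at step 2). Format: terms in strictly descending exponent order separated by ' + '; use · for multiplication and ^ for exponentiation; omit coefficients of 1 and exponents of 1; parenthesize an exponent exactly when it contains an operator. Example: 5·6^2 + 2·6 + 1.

5·6 + 5

i=0: 17 = 4^2 + 1 (b=4); 4→5: 5^2 + 1 = 26; 26−1 = 25
i=1: 25 = 5^2 (b=5); 5→6: 6^2 = 36; 36−1 = 35
i=2: 35 = 5·6 + 5 (b=6); 6→7: 5·7 + 5 = 40; 40−1 = 39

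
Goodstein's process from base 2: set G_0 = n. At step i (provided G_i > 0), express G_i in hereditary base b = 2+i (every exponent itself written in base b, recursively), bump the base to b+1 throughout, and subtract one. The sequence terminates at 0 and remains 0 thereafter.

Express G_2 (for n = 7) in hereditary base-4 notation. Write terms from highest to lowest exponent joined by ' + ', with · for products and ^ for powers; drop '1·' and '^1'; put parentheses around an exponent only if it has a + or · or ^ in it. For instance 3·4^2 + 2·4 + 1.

4^4 + 3

base 2: 7 = 2^2 + 2 + 1; at 3: 3^3 + 3 + 1 = 31; next = 30
base 3: 30 = 3^3 + 3; at 4: 4^4 + 4 = 260; next = 259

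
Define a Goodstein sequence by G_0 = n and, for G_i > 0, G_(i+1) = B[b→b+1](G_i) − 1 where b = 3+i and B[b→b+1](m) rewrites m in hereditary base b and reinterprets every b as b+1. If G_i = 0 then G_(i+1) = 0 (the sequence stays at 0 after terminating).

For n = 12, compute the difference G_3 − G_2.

10

[0] 12 ≡ 3^2 + 3 (base 3). Lift 4: 20. −1: 19.
[1] 19 ≡ 4^2 + 3 (base 4). Lift 5: 28. −1: 27.
[2] 27 ≡ 5^2 + 2 (base 5). Lift 6: 38. −1: 37.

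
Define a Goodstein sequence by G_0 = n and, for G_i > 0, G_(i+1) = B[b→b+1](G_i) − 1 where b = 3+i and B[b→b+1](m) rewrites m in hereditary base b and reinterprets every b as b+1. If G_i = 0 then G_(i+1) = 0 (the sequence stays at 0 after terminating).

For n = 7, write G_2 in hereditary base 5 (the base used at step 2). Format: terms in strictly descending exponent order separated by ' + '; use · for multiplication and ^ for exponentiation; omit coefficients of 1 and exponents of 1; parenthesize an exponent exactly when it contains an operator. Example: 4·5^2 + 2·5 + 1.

5 + 4

(0) 7|_3 = 2·3 + 1 ↦ 2·4 + 1|_4 = 9 ⇒ 8
(1) 8|_4 = 2·4 ↦ 2·5|_5 = 10 ⇒ 9
(2) 9|_5 = 5 + 4 ↦ 6 + 4|_6 = 10 ⇒ 9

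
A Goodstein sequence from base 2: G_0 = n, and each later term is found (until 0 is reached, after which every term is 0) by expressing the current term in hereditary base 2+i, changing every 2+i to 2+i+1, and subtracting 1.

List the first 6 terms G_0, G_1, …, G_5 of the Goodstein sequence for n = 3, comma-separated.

3, 3, 3, 2, 1, 0

step 0: 3 = 2 + 1; sub 3 for 2: 3 + 1; = 4; G_1 = 4−1 = 3
step 1: 3 = 3; sub 4 for 3: 4; = 4; G_2 = 4−1 = 3
step 2: 3 = 3; sub 5 for 4: 3; = 3; G_3 = 3−1 = 2
step 3: 2 = 2; sub 6 for 5: 2; = 2; G_4 = 2−1 = 1
step 4: 1 = 1; sub 7 for 6: 1; = 1; G_5 = 1−1 = 0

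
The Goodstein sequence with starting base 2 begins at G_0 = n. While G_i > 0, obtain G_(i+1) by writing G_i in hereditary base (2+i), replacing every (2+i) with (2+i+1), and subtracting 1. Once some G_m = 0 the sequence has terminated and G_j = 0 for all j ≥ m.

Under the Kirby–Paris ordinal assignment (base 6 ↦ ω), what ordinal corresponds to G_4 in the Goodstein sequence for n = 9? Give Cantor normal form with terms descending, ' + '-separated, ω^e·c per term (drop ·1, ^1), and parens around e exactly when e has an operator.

9 —HB2→ 2^(2 + 1) + 1 —bump→ 3^(3 + 1) + 1 = 82 —(−1)→ 81
81 —HB3→ 3^(3 + 1) —bump→ 4^(4 + 1) = 1024 —(−1)→ 1023
1023 —HB4→ 3·4^4 + 3·4^3 + 3·4^2 + 3·4 + 3 —bump→ 3·5^5 + 3·5^3 + 3·5^2 + 3·5 + 3 = 9843 —(−1)→ 9842
9842 —HB5→ 3·5^5 + 3·5^3 + 3·5^2 + 3·5 + 2 —bump→ 3·6^6 + 3·6^3 + 3·6^2 + 3·6 + 2 = 140744 —(−1)→ 140743
140743 —HB6→ 3·6^6 + 3·6^3 + 3·6^2 + 3·6 + 1 —bump→ 3·7^7 + 3·7^3 + 3·7^2 + 3·7 + 1 = 2471827 —(−1)→ 2471826

ω^ω·3 + ω^3·3 + ω^2·3 + ω·3 + 1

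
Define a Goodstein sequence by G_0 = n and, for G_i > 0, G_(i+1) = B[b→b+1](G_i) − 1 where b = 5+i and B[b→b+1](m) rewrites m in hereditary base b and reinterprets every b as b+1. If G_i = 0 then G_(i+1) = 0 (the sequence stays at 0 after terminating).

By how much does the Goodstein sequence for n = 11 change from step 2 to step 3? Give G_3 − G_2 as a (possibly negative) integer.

0

G_0 = 11. HB_5(11) = 2·5 + 1. Bump = 13. G_1 = 12.
G_1 = 12. HB_6(12) = 2·6. Bump = 14. G_2 = 13.
G_2 = 13. HB_7(13) = 7 + 6. Bump = 14. G_3 = 13.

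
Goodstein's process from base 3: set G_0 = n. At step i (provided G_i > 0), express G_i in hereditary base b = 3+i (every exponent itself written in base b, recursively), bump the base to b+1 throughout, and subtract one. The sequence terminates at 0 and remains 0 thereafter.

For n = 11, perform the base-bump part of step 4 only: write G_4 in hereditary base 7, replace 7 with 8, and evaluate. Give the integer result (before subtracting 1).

44

i=0: 11 = 3^2 + 2 (b=3); 3→4: 4^2 + 2 = 18; 18−1 = 17
i=1: 17 = 4^2 + 1 (b=4); 4→5: 5^2 + 1 = 26; 26−1 = 25
i=2: 25 = 5^2 (b=5); 5→6: 6^2 = 36; 36−1 = 35
i=3: 35 = 5·6 + 5 (b=6); 6→7: 5·7 + 5 = 40; 40−1 = 39
i=4: 39 = 5·7 + 4 (b=7); 7→8: 5·8 + 4 = 44; 44−1 = 43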